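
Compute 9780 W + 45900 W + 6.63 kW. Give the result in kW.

62.31 kW

In kW:
  9780 W = 9780 × 10⁻³ kW = 9.78
  45900 W = 45900 × 10⁻³ kW = 45.9
  6.63 kW → 6.63
Sum: 9.78 + 45.9 + 6.63 = 62.31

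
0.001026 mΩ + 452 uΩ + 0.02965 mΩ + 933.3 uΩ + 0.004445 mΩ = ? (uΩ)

In uΩ:
  0.001026 mΩ = 0.001026 × 10^3 uΩ = 1.026
  452 uΩ → 452
  0.02965 mΩ = 0.02965 × 10^3 uΩ = 29.65
  933.3 uΩ → 933.3
  0.004445 mΩ = 0.004445 × 10^3 uΩ = 4.445
Sum: 1.026 + 452 + 29.65 + 933.3 + 4.445 = 1420.421

1420.421 uΩ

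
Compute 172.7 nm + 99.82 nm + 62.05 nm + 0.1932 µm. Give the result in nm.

In nm:
  172.7 nm → 172.7
  99.82 nm → 99.82
  62.05 nm → 62.05
  0.1932 µm = 0.1932 × 10³ nm = 193.2
Sum: 172.7 + 99.82 + 62.05 + 193.2 = 527.77

527.77 nm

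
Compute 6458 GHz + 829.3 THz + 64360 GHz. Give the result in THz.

900.118 THz

In THz:
  6458 GHz = 6458e-3 THz = 6.458
  829.3 THz → 829.3
  64360 GHz = 64360e-3 THz = 64.36
Sum: 6.458 + 829.3 + 64.36 = 900.118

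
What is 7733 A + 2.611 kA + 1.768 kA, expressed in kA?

In kA:
  7733 A = 7733e-3 kA = 7.733
  2.611 kA → 2.611
  1.768 kA → 1.768
Sum: 7.733 + 2.611 + 1.768 = 12.112

12.112 kA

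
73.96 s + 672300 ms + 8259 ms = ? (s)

In s:
  73.96 s → 73.96
  672300 ms = 672300e-3 s = 672.3
  8259 ms = 8259e-3 s = 8.259
Sum: 73.96 + 672.3 + 8.259 = 754.519

754.519 s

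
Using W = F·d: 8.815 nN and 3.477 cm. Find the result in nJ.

8.815 × 10⁻⁹ × 3.477 × 10⁻² = 30.649755 × 10⁻¹¹ J

0.30649755 nJ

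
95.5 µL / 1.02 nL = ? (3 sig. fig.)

(95.5 × 10^-6) / (1.02 × 10^-9) = 93.63 × 10^3

93600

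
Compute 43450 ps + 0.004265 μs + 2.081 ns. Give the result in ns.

49.796 ns

In ns:
  43450 ps = 43450e-3 ns = 43.45
  0.004265 μs = 0.004265e3 ns = 4.265
  2.081 ns → 2.081
Sum: 43.45 + 4.265 + 2.081 = 49.796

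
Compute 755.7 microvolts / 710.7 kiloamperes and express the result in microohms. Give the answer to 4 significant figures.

(755.7 × 10^-6) / (710.7 × 10^3) = 1.06332 × 10^-9 Ω

0.001063 microohms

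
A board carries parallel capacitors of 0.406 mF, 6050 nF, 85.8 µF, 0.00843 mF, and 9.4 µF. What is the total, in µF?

In µF:
  0.406 mF = 0.406e3 µF = 406
  6050 nF = 6050e-3 µF = 6.05
  85.8 µF → 85.8
  0.00843 mF = 0.00843e3 µF = 8.43
  9.4 µF → 9.4
Sum: 406 + 6.05 + 85.8 + 8.43 + 9.4 = 515.68

515.68 µF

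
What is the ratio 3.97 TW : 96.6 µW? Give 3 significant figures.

(3.97 × 10¹²) / (96.6 × 10⁻⁶) = 0.0411 × 10¹⁸

41100000000000000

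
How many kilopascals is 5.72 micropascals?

micro = 10^-6, kilo = 10^3; factor is 10^-9.
5.72 × 10^-9 = 0.00000000572

0.00000000572 kilopascals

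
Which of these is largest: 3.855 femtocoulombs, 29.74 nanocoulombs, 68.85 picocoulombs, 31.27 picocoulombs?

29.74 nanocoulombs

3.855 femtocoulombs = 0.000000000000003855 coulombs
29.74 nanocoulombs = 0.00000002974 coulombs
68.85 picocoulombs = 0.00000000006885 coulombs
31.27 picocoulombs = 0.00000000003127 coulombs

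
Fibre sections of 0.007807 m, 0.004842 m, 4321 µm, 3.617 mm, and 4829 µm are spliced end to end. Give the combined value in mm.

In mm:
  0.007807 m = 0.007807 × 10³ mm = 7.807
  0.004842 m = 0.004842 × 10³ mm = 4.842
  4321 µm = 4321 × 10⁻³ mm = 4.321
  3.617 mm → 3.617
  4829 µm = 4829 × 10⁻³ mm = 4.829
Sum: 7.807 + 4.842 + 4.321 + 3.617 + 4.829 = 25.416

25.416 mm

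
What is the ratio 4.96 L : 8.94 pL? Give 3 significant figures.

555000000000

(4.96) / (8.94e-12) = 0.5548e12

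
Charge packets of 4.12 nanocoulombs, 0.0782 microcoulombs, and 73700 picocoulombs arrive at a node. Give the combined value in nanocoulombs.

156.02 nanocoulombs

In nanocoulombs:
  4.12 nanocoulombs → 4.12
  0.0782 microcoulombs = 0.0782 × 10^3 nanocoulombs = 78.2
  73700 picocoulombs = 73700 × 10^-3 nanocoulombs = 73.7
Sum: 4.12 + 78.2 + 73.7 = 156.02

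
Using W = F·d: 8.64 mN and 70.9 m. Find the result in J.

0.612576 J

8.64 × 10⁻³ × 70.9 = 612.576 × 10⁻³ J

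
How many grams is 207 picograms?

pico = 10^-12, (no prefix) = 10^0; factor is 10^-12.
207 × 10^-12 = 0.000000000207

0.000000000207 grams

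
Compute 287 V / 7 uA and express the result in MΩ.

(287) / (7 × 10⁻⁶) = 41 × 10⁶ Ω

41 MΩ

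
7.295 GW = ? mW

giga = 10^9, milli = 10^-3; factor is 10^12.
7.295 × 10^12 = 7295000000000

7295000000000 mW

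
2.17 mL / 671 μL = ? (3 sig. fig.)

3.23

(2.17 × 10^-3) / (671 × 10^-6) = 0.003234 × 10^3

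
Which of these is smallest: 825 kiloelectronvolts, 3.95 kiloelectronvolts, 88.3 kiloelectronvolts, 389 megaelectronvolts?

3.95 kiloelectronvolts

825 kiloelectronvolts = 825000 electronvolts
3.95 kiloelectronvolts = 3950 electronvolts
88.3 kiloelectronvolts = 88300 electronvolts
389 megaelectronvolts = 389000000 electronvolts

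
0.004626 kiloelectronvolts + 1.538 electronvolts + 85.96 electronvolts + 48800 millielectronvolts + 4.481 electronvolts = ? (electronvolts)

145.405 electronvolts

In electronvolts:
  0.004626 kiloelectronvolts = 0.004626e3 electronvolts = 4.626
  1.538 electronvolts → 1.538
  85.96 electronvolts → 85.96
  48800 millielectronvolts = 48800e-3 electronvolts = 48.8
  4.481 electronvolts → 4.481
Sum: 4.626 + 1.538 + 85.96 + 48.8 + 4.481 = 145.405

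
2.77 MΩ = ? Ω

2770000 Ω

mega = 10^6, (no prefix) = 10^0; factor is 10^6.
2.77 × 10^6 = 2770000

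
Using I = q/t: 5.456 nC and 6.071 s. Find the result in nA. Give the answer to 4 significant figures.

(5.456 × 10^-9) / (6.071) = 0.898699 × 10^-9 A

0.8987 nA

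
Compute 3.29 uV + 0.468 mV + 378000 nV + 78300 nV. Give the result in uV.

In uV:
  3.29 uV → 3.29
  0.468 mV = 0.468 × 10^3 uV = 468
  378000 nV = 378000 × 10^-3 uV = 378
  78300 nV = 78300 × 10^-3 uV = 78.3
Sum: 3.29 + 468 + 378 + 78.3 = 927.59

927.59 uV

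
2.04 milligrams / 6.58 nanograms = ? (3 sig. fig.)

310000

(2.04 × 10^-3) / (6.58 × 10^-9) = 0.31 × 10^6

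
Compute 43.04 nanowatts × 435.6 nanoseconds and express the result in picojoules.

43.04 × 10^-9 × 435.6 × 10^-9 = 18748.224 × 10^-18 J

0.018748224 picojoules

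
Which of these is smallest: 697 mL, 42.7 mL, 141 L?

697 mL = 0.697 L
42.7 mL = 0.0427 L
141 L = 141 L

42.7 mL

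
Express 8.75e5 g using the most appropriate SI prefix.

875 kg

= 875e3 g; 1e3 is kilo.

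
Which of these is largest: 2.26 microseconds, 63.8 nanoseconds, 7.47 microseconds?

7.47 microseconds

2.26 microseconds = 0.00000226 seconds
63.8 nanoseconds = 0.0000000638 seconds
7.47 microseconds = 0.00000747 seconds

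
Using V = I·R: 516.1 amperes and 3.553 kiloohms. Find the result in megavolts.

516.1 × 3.553 × 10^3 = 1833.7033 × 10^3 V

1.8337033 megavolts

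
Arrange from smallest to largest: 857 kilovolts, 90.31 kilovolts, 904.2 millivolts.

857 kilovolts = 857000 volts
90.31 kilovolts = 90310 volts
904.2 millivolts = 0.9042 volts

904.2 millivolts < 90.31 kilovolts < 857 kilovolts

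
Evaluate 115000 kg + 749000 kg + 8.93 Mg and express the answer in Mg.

In Mg:
  115000 kg = 115000e-3 Mg = 115
  749000 kg = 749000e-3 Mg = 749
  8.93 Mg → 8.93
Sum: 115 + 749 + 8.93 = 872.93

872.93 Mg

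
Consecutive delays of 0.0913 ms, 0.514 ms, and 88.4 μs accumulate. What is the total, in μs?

In μs:
  0.0913 ms = 0.0913e3 μs = 91.3
  0.514 ms = 0.514e3 μs = 514
  88.4 μs → 88.4
Sum: 91.3 + 514 + 88.4 = 693.7

693.7 μs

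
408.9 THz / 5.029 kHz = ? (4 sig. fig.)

(408.9 × 10^12) / (5.029 × 10^3) = 81.308 × 10^9

81310000000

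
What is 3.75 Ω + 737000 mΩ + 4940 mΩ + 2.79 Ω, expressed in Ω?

748.48 Ω

In Ω:
  3.75 Ω → 3.75
  737000 mΩ = 737000 × 10⁻³ Ω = 737
  4940 mΩ = 4940 × 10⁻³ Ω = 4.94
  2.79 Ω → 2.79
Sum: 3.75 + 737 + 4.94 + 2.79 = 748.48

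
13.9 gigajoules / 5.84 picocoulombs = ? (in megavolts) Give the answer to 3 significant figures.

2380000000000000 megavolts

(13.9e9) / (5.84e-12) = 2.3801e21 V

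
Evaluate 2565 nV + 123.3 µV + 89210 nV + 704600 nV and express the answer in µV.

In µV:
  2565 nV = 2565 × 10⁻³ µV = 2.565
  123.3 µV → 123.3
  89210 nV = 89210 × 10⁻³ µV = 89.21
  704600 nV = 704600 × 10⁻³ µV = 704.6
Sum: 2.565 + 123.3 + 89.21 + 704.6 = 919.675

919.675 µV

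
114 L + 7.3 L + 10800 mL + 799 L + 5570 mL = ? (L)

In L:
  114 L → 114
  7.3 L → 7.3
  10800 mL = 10800 × 10^-3 L = 10.8
  799 L → 799
  5570 mL = 5570 × 10^-3 L = 5.57
Sum: 114 + 7.3 + 10.8 + 799 + 5.57 = 936.67

936.67 L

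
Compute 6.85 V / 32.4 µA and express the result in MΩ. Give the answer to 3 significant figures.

(6.85) / (32.4 × 10^-6) = 0.21142 × 10^6 Ω

0.211 MΩ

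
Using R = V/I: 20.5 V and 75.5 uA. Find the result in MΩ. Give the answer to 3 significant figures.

0.272 MΩ

(20.5) / (75.5 × 10^-6) = 0.27152 × 10^6 Ω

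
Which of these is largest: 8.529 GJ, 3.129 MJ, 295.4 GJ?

295.4 GJ

8.529 GJ = 8529000000 J
3.129 MJ = 3129000 J
295.4 GJ = 295400000000 J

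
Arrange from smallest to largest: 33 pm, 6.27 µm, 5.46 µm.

33 pm < 5.46 µm < 6.27 µm

33 pm = 0.000000000033 m
6.27 µm = 0.00000627 m
5.46 µm = 0.00000546 m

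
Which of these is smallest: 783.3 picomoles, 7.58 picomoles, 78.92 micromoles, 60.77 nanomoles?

7.58 picomoles

783.3 picomoles = 0.0000000007833 moles
7.58 picomoles = 0.00000000000758 moles
78.92 micromoles = 0.00007892 moles
60.77 nanomoles = 0.00000006077 moles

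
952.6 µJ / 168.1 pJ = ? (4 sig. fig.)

(952.6 × 10^-6) / (168.1 × 10^-12) = 5.6669 × 10^6

5667000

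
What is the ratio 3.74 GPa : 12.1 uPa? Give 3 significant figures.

(3.74 × 10⁹) / (12.1 × 10⁻⁶) = 0.3091 × 10¹⁵

309000000000000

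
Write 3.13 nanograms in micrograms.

0.00313 micrograms

nano = 10^-9, micro = 10^-6; factor is 10^-3.
3.13 × 10^-3 = 0.00313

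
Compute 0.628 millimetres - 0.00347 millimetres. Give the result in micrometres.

624.53 micrometres

In micrometres:
  0.628 millimetres = 0.628e3 micrometres = 628
  0.00347 millimetres = 0.00347e3 micrometres = 3.47
Difference: 628 - 3.47 = 624.53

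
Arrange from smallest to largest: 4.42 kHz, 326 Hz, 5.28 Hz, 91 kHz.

4.42 kHz = 4420 Hz
326 Hz = 326 Hz
5.28 Hz = 5.28 Hz
91 kHz = 91000 Hz

5.28 Hz < 326 Hz < 4.42 kHz < 91 kHz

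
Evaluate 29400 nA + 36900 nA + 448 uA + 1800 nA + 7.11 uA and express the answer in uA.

In uA:
  29400 nA = 29400e-3 uA = 29.4
  36900 nA = 36900e-3 uA = 36.9
  448 uA → 448
  1800 nA = 1800e-3 uA = 1.8
  7.11 uA → 7.11
Sum: 29.4 + 36.9 + 448 + 1.8 + 7.11 = 523.21

523.21 uA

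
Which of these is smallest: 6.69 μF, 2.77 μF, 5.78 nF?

5.78 nF

6.69 μF = 0.00000669 F
2.77 μF = 0.00000277 F
5.78 nF = 0.00000000578 F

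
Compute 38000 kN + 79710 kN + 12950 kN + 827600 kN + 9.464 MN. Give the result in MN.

In MN:
  38000 kN = 38000 × 10⁻³ MN = 38
  79710 kN = 79710 × 10⁻³ MN = 79.71
  12950 kN = 12950 × 10⁻³ MN = 12.95
  827600 kN = 827600 × 10⁻³ MN = 827.6
  9.464 MN → 9.464
Sum: 38 + 79.71 + 12.95 + 827.6 + 9.464 = 967.724

967.724 MN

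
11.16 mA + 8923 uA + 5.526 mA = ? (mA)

In mA:
  11.16 mA → 11.16
  8923 uA = 8923 × 10^-3 mA = 8.923
  5.526 mA → 5.526
Sum: 11.16 + 8.923 + 5.526 = 25.609

25.609 mA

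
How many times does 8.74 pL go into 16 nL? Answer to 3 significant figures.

1830

(16 × 10⁻⁹) / (8.74 × 10⁻¹²) = 1.831 × 10³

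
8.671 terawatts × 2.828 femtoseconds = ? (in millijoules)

8.671 × 10^12 × 2.828 × 10^-15 = 24.521588 × 10^-3 J

24.521588 millijoules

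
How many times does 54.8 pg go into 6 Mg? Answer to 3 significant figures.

(6e6) / (54.8e-12) = 0.1095e18

109000000000000000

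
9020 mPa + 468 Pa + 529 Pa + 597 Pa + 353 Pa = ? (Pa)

1956.02 Pa

In Pa:
  9020 mPa = 9020 × 10⁻³ Pa = 9.02
  468 Pa → 468
  529 Pa → 529
  597 Pa → 597
  353 Pa → 353
Sum: 9.02 + 468 + 529 + 597 + 353 = 1956.02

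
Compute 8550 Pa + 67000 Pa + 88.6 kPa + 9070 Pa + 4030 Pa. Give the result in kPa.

177.25 kPa

In kPa:
  8550 Pa = 8550 × 10^-3 kPa = 8.55
  67000 Pa = 67000 × 10^-3 kPa = 67
  88.6 kPa → 88.6
  9070 Pa = 9070 × 10^-3 kPa = 9.07
  4030 Pa = 4030 × 10^-3 kPa = 4.03
Sum: 8.55 + 67 + 88.6 + 9.07 + 4.03 = 177.25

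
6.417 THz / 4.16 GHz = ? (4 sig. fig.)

1543

(6.417e12) / (4.16e9) = 1.5425e3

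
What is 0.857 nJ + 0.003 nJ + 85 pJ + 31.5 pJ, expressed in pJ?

976.5 pJ

In pJ:
  0.857 nJ = 0.857e3 pJ = 857
  0.003 nJ = 0.003e3 pJ = 3
  85 pJ → 85
  31.5 pJ → 31.5
Sum: 857 + 3 + 85 + 31.5 = 976.5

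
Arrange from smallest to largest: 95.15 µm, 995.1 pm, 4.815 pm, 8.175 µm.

4.815 pm < 995.1 pm < 8.175 µm < 95.15 µm

95.15 µm = 0.00009515 m
995.1 pm = 0.0000000009951 m
4.815 pm = 0.000000000004815 m
8.175 µm = 0.000008175 m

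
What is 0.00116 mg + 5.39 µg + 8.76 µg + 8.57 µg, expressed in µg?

In µg:
  0.00116 mg = 0.00116 × 10³ µg = 1.16
  5.39 µg → 5.39
  8.76 µg → 8.76
  8.57 µg → 8.57
Sum: 1.16 + 5.39 + 8.76 + 8.57 = 23.88

23.88 µg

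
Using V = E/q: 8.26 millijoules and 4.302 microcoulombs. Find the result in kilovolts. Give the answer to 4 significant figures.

(8.26 × 10^-3) / (4.302 × 10^-6) = 1.92004 × 10^3 V

1.920 kilovolts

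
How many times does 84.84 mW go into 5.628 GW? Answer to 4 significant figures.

(5.628 × 10⁹) / (84.84 × 10⁻³) = 0.066337 × 10¹²

66340000000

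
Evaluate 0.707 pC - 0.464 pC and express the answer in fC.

243 fC

In fC:
  0.707 pC = 0.707 × 10³ fC = 707
  0.464 pC = 0.464 × 10³ fC = 464
Difference: 707 - 464 = 243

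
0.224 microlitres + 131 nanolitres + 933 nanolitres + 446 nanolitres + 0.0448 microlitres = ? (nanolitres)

In nanolitres:
  0.224 microlitres = 0.224 × 10^3 nanolitres = 224
  131 nanolitres → 131
  933 nanolitres → 933
  446 nanolitres → 446
  0.0448 microlitres = 0.0448 × 10^3 nanolitres = 44.8
Sum: 224 + 131 + 933 + 446 + 44.8 = 1778.8

1778.8 nanolitres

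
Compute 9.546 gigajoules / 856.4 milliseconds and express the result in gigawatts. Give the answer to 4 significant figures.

(9.546 × 10^9) / (856.4 × 10^-3) = 0.0111467 × 10^12 W

11.15 gigawatts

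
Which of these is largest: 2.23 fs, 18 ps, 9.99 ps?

2.23 fs = 0.00000000000000223 s
18 ps = 0.000000000018 s
9.99 ps = 0.00000000000999 s

18 ps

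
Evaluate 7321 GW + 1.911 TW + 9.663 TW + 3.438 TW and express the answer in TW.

In TW:
  7321 GW = 7321e-3 TW = 7.321
  1.911 TW → 1.911
  9.663 TW → 9.663
  3.438 TW → 3.438
Sum: 7.321 + 1.911 + 9.663 + 3.438 = 22.333

22.333 TW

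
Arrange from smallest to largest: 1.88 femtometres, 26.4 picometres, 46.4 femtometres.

1.88 femtometres = 0.00000000000000188 metres
26.4 picometres = 0.0000000000264 metres
46.4 femtometres = 0.0000000000000464 metres

1.88 femtometres < 46.4 femtometres < 26.4 picometres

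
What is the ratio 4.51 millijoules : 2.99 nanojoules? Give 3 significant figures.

(4.51e-3) / (2.99e-9) = 1.508e6

1510000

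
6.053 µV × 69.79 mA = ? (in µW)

6.053e-6 × 69.79e-3 = 422.43887e-9 W

0.42243887 µW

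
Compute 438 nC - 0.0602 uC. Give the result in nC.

377.8 nC

In nC:
  438 nC → 438
  0.0602 uC = 0.0602 × 10³ nC = 60.2
Difference: 438 - 60.2 = 377.8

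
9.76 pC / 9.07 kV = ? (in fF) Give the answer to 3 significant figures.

(9.76 × 10⁻¹²) / (9.07 × 10³) = 1.0761 × 10⁻¹⁵ F

1.08 fF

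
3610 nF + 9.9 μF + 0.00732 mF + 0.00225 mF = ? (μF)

In μF:
  3610 nF = 3610e-3 μF = 3.61
  9.9 μF → 9.9
  0.00732 mF = 0.00732e3 μF = 7.32
  0.00225 mF = 0.00225e3 μF = 2.25
Sum: 3.61 + 9.9 + 7.32 + 2.25 = 23.08

23.08 μF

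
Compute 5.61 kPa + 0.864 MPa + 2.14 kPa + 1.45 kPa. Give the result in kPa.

In kPa:
  5.61 kPa → 5.61
  0.864 MPa = 0.864 × 10^3 kPa = 864
  2.14 kPa → 2.14
  1.45 kPa → 1.45
Sum: 5.61 + 864 + 2.14 + 1.45 = 873.2

873.2 kPa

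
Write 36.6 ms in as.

milli = 10⁻³, atto = 10⁻¹⁸; factor is 10¹⁵.
36.6 × 10¹⁵ = 36600000000000000

36600000000000000 as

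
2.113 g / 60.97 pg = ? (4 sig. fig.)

(2.113) / (60.97 × 10^-12) = 0.034656 × 10^12

34660000000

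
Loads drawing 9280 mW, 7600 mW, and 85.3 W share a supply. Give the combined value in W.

In W:
  9280 mW = 9280e-3 W = 9.28
  7600 mW = 7600e-3 W = 7.6
  85.3 W → 85.3
Sum: 9.28 + 7.6 + 85.3 = 102.18

102.18 W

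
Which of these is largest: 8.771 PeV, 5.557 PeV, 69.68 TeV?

8.771 PeV

8.771 PeV = 8771000000000000 eV
5.557 PeV = 5557000000000000 eV
69.68 TeV = 69680000000000 eV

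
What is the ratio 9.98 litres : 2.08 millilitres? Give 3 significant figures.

4800

(9.98) / (2.08e-3) = 4.798e3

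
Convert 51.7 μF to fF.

51700000000 fF

micro = 10^-6, femto = 10^-15; factor is 10^9.
51.7 × 10^9 = 51700000000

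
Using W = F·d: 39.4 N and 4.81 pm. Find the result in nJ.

0.189514 nJ

39.4 × 4.81 × 10⁻¹² = 189.514 × 10⁻¹² J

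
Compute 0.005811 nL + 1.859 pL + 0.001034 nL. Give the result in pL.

8.704 pL

In pL:
  0.005811 nL = 0.005811 × 10³ pL = 5.811
  1.859 pL → 1.859
  0.001034 nL = 0.001034 × 10³ pL = 1.034
Sum: 5.811 + 1.859 + 1.034 = 8.704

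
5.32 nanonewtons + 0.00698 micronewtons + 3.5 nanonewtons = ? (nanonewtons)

15.8 nanonewtons

In nanonewtons:
  5.32 nanonewtons → 5.32
  0.00698 micronewtons = 0.00698 × 10³ nanonewtons = 6.98
  3.5 nanonewtons → 3.5
Sum: 5.32 + 6.98 + 3.5 = 15.8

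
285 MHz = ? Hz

mega = 1e6, (no prefix) = 1e0; factor is 1e6.
285 × 1e6 = 285000000

285000000 Hz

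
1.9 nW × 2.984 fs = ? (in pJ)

0.0000000000056696 pJ

1.9 × 10^-9 × 2.984 × 10^-15 = 5.6696 × 10^-24 J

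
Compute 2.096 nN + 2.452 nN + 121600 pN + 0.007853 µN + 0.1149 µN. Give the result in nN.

In nN:
  2.096 nN → 2.096
  2.452 nN → 2.452
  121600 pN = 121600e-3 nN = 121.6
  0.007853 µN = 0.007853e3 nN = 7.853
  0.1149 µN = 0.1149e3 nN = 114.9
Sum: 2.096 + 2.452 + 121.6 + 7.853 + 114.9 = 248.901

248.901 nN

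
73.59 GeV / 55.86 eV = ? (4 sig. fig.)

1317000000

(73.59e9) / (55.86) = 1.3174e9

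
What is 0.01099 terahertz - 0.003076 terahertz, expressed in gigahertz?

In gigahertz:
  0.01099 terahertz = 0.01099 × 10³ gigahertz = 10.99
  0.003076 terahertz = 0.003076 × 10³ gigahertz = 3.076
Difference: 10.99 - 3.076 = 7.914

7.914 gigahertz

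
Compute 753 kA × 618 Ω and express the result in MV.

465.354 MV

753 × 10³ × 618 = 465354 × 10³ V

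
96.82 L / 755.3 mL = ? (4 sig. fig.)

128.2

(96.82) / (755.3e-3) = 0.12819e3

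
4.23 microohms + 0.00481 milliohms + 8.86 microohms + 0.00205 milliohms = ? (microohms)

19.95 microohms

In microohms:
  4.23 microohms → 4.23
  0.00481 milliohms = 0.00481 × 10³ microohms = 4.81
  8.86 microohms → 8.86
  0.00205 milliohms = 0.00205 × 10³ microohms = 2.05
Sum: 4.23 + 4.81 + 8.86 + 2.05 = 19.95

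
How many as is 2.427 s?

2427000000000000000 as

(no prefix) = 10^0, atto = 10^-18; factor is 10^18.
2.427 × 10^18 = 2427000000000000000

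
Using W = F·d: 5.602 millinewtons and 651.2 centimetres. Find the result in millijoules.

36.480224 millijoules

5.602e-3 × 651.2e-2 = 3648.0224e-5 J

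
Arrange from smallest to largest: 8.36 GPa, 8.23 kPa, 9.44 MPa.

8.23 kPa < 9.44 MPa < 8.36 GPa

8.36 GPa = 8360000000 Pa
8.23 kPa = 8230 Pa
9.44 MPa = 9440000 Pa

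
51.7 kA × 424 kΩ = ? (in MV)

21920.8 MV

51.7e3 × 424e3 = 21920.8e6 V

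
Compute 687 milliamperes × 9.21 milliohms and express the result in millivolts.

687 × 10^-3 × 9.21 × 10^-3 = 6327.27 × 10^-6 V

6.32727 millivolts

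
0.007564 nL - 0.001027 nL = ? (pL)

In pL:
  0.007564 nL = 0.007564 × 10³ pL = 7.564
  0.001027 nL = 0.001027 × 10³ pL = 1.027
Difference: 7.564 - 1.027 = 6.537

6.537 pL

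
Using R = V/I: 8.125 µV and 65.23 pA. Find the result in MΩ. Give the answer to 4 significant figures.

0.1246 MΩ

(8.125 × 10^-6) / (65.23 × 10^-12) = 0.124559 × 10^6 Ω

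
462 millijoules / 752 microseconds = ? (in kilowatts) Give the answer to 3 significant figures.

0.614 kilowatts

(462e-3) / (752e-6) = 0.61436e3 W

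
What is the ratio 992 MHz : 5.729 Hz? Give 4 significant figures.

(992e6) / (5.729) = 173.15e6

173200000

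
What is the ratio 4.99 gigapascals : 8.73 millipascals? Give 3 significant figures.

572000000000

(4.99 × 10^9) / (8.73 × 10^-3) = 0.5716 × 10^12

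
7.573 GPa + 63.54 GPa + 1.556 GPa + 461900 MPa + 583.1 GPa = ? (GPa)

1117.669 GPa

In GPa:
  7.573 GPa → 7.573
  63.54 GPa → 63.54
  1.556 GPa → 1.556
  461900 MPa = 461900e-3 GPa = 461.9
  583.1 GPa → 583.1
Sum: 7.573 + 63.54 + 1.556 + 461.9 + 583.1 = 1117.669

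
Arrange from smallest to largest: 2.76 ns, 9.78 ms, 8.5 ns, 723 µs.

2.76 ns < 8.5 ns < 723 µs < 9.78 ms

2.76 ns = 0.00000000276 s
9.78 ms = 0.00978 s
8.5 ns = 0.0000000085 s
723 µs = 0.000723 s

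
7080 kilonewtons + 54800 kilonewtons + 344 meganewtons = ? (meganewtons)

405.88 meganewtons

In meganewtons:
  7080 kilonewtons = 7080 × 10⁻³ meganewtons = 7.08
  54800 kilonewtons = 54800 × 10⁻³ meganewtons = 54.8
  344 meganewtons → 344
Sum: 7.08 + 54.8 + 344 = 405.88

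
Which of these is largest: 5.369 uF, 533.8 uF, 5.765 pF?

533.8 uF

5.369 uF = 0.000005369 F
533.8 uF = 0.0005338 F
5.765 pF = 0.000000000005765 F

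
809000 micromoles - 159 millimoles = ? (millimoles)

In millimoles:
  809000 micromoles = 809000 × 10⁻³ millimoles = 809
  159 millimoles → 159
Difference: 809 - 159 = 650

650 millimoles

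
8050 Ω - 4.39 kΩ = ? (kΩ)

In kΩ:
  8050 Ω = 8050 × 10⁻³ kΩ = 8.05
  4.39 kΩ → 4.39
Difference: 8.05 - 4.39 = 3.66

3.66 kΩ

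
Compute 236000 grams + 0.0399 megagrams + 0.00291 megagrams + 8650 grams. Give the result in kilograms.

In kilograms:
  236000 grams = 236000 × 10⁻³ kilograms = 236
  0.0399 megagrams = 0.0399 × 10³ kilograms = 39.9
  0.00291 megagrams = 0.00291 × 10³ kilograms = 2.91
  8650 grams = 8650 × 10⁻³ kilograms = 8.65
Sum: 236 + 39.9 + 2.91 + 8.65 = 287.46

287.46 kilograms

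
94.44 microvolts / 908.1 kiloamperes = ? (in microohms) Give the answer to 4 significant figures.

(94.44 × 10^-6) / (908.1 × 10^3) = 0.103997 × 10^-9 Ω

0.0001040 microohms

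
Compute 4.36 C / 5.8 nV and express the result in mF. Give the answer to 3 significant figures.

(4.36) / (5.8 × 10^-9) = 0.75172 × 10^9 F

752000000000 mF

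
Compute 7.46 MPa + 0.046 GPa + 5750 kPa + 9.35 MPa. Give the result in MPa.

In MPa:
  7.46 MPa → 7.46
  0.046 GPa = 0.046e3 MPa = 46
  5750 kPa = 5750e-3 MPa = 5.75
  9.35 MPa → 9.35
Sum: 7.46 + 46 + 5.75 + 9.35 = 68.56

68.56 MPa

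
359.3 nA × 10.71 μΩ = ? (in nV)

0.003848103 nV

359.3 × 10⁻⁹ × 10.71 × 10⁻⁶ = 3848.103 × 10⁻¹⁵ V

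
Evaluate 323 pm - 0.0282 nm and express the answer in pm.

In pm:
  323 pm → 323
  0.0282 nm = 0.0282 × 10³ pm = 28.2
Difference: 323 - 28.2 = 294.8

294.8 pm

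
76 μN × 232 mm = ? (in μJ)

17.632 μJ

76 × 10⁻⁶ × 232 × 10⁻³ = 17632 × 10⁻⁹ J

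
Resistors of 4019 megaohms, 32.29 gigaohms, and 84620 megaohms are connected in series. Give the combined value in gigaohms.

120.929 gigaohms

In gigaohms:
  4019 megaohms = 4019e-3 gigaohms = 4.019
  32.29 gigaohms → 32.29
  84620 megaohms = 84620e-3 gigaohms = 84.62
Sum: 4.019 + 32.29 + 84.62 = 120.929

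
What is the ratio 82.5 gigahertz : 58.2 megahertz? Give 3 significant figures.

(82.5e9) / (58.2e6) = 1.418e3

1420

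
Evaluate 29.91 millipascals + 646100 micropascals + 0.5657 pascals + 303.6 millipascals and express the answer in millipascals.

In millipascals:
  29.91 millipascals → 29.91
  646100 micropascals = 646100 × 10⁻³ millipascals = 646.1
  0.5657 pascals = 0.5657 × 10³ millipascals = 565.7
  303.6 millipascals → 303.6
Sum: 29.91 + 646.1 + 565.7 + 303.6 = 1545.31

1545.31 millipascals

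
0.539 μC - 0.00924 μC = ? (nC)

529.76 nC

In nC:
  0.539 μC = 0.539e3 nC = 539
  0.00924 μC = 0.00924e3 nC = 9.24
Difference: 539 - 9.24 = 529.76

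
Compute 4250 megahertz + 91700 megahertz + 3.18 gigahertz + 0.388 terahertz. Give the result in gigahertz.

487.13 gigahertz

In gigahertz:
  4250 megahertz = 4250 × 10^-3 gigahertz = 4.25
  91700 megahertz = 91700 × 10^-3 gigahertz = 91.7
  3.18 gigahertz → 3.18
  0.388 terahertz = 0.388 × 10^3 gigahertz = 388
Sum: 4.25 + 91.7 + 3.18 + 388 = 487.13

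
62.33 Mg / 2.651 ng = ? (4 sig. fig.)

23510000000000000

(62.33e6) / (2.651e-9) = 23.512e15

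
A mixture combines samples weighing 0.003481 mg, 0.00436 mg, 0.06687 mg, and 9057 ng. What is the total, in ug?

In ug:
  0.003481 mg = 0.003481 × 10^3 ug = 3.481
  0.00436 mg = 0.00436 × 10^3 ug = 4.36
  0.06687 mg = 0.06687 × 10^3 ug = 66.87
  9057 ng = 9057 × 10^-3 ug = 9.057
Sum: 3.481 + 4.36 + 66.87 + 9.057 = 83.768

83.768 ug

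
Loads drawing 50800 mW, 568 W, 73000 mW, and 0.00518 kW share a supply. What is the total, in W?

In W:
  50800 mW = 50800e-3 W = 50.8
  568 W → 568
  73000 mW = 73000e-3 W = 73
  0.00518 kW = 0.00518e3 W = 5.18
Sum: 50.8 + 568 + 73 + 5.18 = 696.98

696.98 W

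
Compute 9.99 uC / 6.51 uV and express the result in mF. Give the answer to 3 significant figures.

1530 mF

(9.99e-6) / (6.51e-6) = 1.5346 F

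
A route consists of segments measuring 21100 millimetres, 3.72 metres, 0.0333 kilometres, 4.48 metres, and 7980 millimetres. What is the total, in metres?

In metres:
  21100 millimetres = 21100 × 10^-3 metres = 21.1
  3.72 metres → 3.72
  0.0333 kilometres = 0.0333 × 10^3 metres = 33.3
  4.48 metres → 4.48
  7980 millimetres = 7980 × 10^-3 metres = 7.98
Sum: 21.1 + 3.72 + 33.3 + 4.48 + 7.98 = 70.58

70.58 metres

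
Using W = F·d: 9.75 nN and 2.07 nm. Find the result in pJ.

0.0000201825 pJ

9.75 × 10⁻⁹ × 2.07 × 10⁻⁹ = 20.1825 × 10⁻¹⁸ J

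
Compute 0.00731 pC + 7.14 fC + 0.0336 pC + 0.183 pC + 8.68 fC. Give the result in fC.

239.73 fC

In fC:
  0.00731 pC = 0.00731 × 10^3 fC = 7.31
  7.14 fC → 7.14
  0.0336 pC = 0.0336 × 10^3 fC = 33.6
  0.183 pC = 0.183 × 10^3 fC = 183
  8.68 fC → 8.68
Sum: 7.31 + 7.14 + 33.6 + 183 + 8.68 = 239.73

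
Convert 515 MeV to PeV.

0.000000515 PeV

mega = 10^6, peta = 10^15; factor is 10^-9.
515 × 10^-9 = 0.000000515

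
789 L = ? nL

(no prefix) = 10⁰, nano = 10⁻⁹; factor is 10⁹.
789 × 10⁹ = 789000000000

789000000000 nL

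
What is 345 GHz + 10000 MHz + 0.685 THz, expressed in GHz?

In GHz:
  345 GHz → 345
  10000 MHz = 10000 × 10⁻³ GHz = 10
  0.685 THz = 0.685 × 10³ GHz = 685
Sum: 345 + 10 + 685 = 1040

1040 GHz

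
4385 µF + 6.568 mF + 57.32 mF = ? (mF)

68.273 mF

In mF:
  4385 µF = 4385e-3 mF = 4.385
  6.568 mF → 6.568
  57.32 mF → 57.32
Sum: 4.385 + 6.568 + 57.32 = 68.273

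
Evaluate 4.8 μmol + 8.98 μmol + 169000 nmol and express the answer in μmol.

In μmol:
  4.8 μmol → 4.8
  8.98 μmol → 8.98
  169000 nmol = 169000 × 10^-3 μmol = 169
Sum: 4.8 + 8.98 + 169 = 182.78

182.78 μmol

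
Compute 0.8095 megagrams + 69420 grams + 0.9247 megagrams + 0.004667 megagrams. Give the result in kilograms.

1808.287 kilograms

In kilograms:
  0.8095 megagrams = 0.8095e3 kilograms = 809.5
  69420 grams = 69420e-3 kilograms = 69.42
  0.9247 megagrams = 0.9247e3 kilograms = 924.7
  0.004667 megagrams = 0.004667e3 kilograms = 4.667
Sum: 809.5 + 69.42 + 924.7 + 4.667 = 1808.287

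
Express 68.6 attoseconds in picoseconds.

0.0000686 picoseconds

atto = 1e-18, pico = 1e-12; factor is 1e-6.
68.6 × 1e-6 = 0.0000686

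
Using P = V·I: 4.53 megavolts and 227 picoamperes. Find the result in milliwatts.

1.02831 milliwatts

4.53 × 10^6 × 227 × 10^-12 = 1028.31 × 10^-6 W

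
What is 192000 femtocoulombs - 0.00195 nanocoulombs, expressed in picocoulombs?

In picocoulombs:
  192000 femtocoulombs = 192000 × 10⁻³ picocoulombs = 192
  0.00195 nanocoulombs = 0.00195 × 10³ picocoulombs = 1.95
Difference: 192 - 1.95 = 190.05

190.05 picocoulombs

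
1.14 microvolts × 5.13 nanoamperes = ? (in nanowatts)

0.0000058482 nanowatts

1.14e-6 × 5.13e-9 = 5.8482e-15 W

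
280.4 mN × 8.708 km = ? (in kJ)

2.4417232 kJ

280.4 × 10⁻³ × 8.708 × 10³ = 2441.7232 J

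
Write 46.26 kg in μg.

kilo = 10^3, micro = 10^-6; factor is 10^9.
46.26 × 10^9 = 46260000000

46260000000 μg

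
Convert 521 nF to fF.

nano = 10^-9, femto = 10^-15; factor is 10^6.
521 × 10^6 = 521000000

521000000 fF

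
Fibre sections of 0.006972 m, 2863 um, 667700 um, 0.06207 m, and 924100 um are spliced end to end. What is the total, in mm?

1663.705 mm

In mm:
  0.006972 m = 0.006972e3 mm = 6.972
  2863 um = 2863e-3 mm = 2.863
  667700 um = 667700e-3 mm = 667.7
  0.06207 m = 0.06207e3 mm = 62.07
  924100 um = 924100e-3 mm = 924.1
Sum: 6.972 + 2.863 + 667.7 + 62.07 + 924.1 = 1663.705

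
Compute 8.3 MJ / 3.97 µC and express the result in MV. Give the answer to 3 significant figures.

(8.3 × 10⁶) / (3.97 × 10⁻⁶) = 2.0907 × 10¹² V

2090000 MV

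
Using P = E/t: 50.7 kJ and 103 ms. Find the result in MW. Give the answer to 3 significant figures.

(50.7e3) / (103e-3) = 0.49223e6 W

0.492 MW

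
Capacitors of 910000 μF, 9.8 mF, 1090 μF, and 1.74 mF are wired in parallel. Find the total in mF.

In mF:
  910000 μF = 910000 × 10^-3 mF = 910
  9.8 mF → 9.8
  1090 μF = 1090 × 10^-3 mF = 1.09
  1.74 mF → 1.74
Sum: 910 + 9.8 + 1.09 + 1.74 = 922.63

922.63 mF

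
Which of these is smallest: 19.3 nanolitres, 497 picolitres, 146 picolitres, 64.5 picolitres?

64.5 picolitres

19.3 nanolitres = 0.0000000193 litres
497 picolitres = 0.000000000497 litres
146 picolitres = 0.000000000146 litres
64.5 picolitres = 0.0000000000645 litres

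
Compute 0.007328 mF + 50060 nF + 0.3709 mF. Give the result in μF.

428.288 μF

In μF:
  0.007328 mF = 0.007328 × 10^3 μF = 7.328
  50060 nF = 50060 × 10^-3 μF = 50.06
  0.3709 mF = 0.3709 × 10^3 μF = 370.9
Sum: 7.328 + 50.06 + 370.9 = 428.288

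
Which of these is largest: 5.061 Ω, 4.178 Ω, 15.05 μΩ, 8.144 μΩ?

5.061 Ω

5.061 Ω = 5.061 Ω
4.178 Ω = 4.178 Ω
15.05 μΩ = 0.00001505 Ω
8.144 μΩ = 0.000008144 Ω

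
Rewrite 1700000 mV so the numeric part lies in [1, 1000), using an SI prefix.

1.7 kV

= 1.7e3 V; 1e3 is kilo.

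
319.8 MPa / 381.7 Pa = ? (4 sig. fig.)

(319.8e6) / (381.7) = 0.83783e6

837800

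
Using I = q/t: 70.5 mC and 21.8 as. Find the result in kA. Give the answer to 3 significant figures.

3230000000000 kA

(70.5e-3) / (21.8e-18) = 3.2339e15 A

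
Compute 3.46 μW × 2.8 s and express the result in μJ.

9.688 μJ

3.46 × 10⁻⁶ × 2.8 = 9.688 × 10⁻⁶ J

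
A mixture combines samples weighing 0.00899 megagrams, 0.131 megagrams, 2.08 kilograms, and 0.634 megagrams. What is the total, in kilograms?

776.07 kilograms

In kilograms:
  0.00899 megagrams = 0.00899 × 10^3 kilograms = 8.99
  0.131 megagrams = 0.131 × 10^3 kilograms = 131
  2.08 kilograms → 2.08
  0.634 megagrams = 0.634 × 10^3 kilograms = 634
Sum: 8.99 + 131 + 2.08 + 634 = 776.07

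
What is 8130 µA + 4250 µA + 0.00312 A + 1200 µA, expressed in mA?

16.7 mA

In mA:
  8130 µA = 8130 × 10⁻³ mA = 8.13
  4250 µA = 4250 × 10⁻³ mA = 4.25
  0.00312 A = 0.00312 × 10³ mA = 3.12
  1200 µA = 1200 × 10⁻³ mA = 1.2
Sum: 8.13 + 4.25 + 3.12 + 1.2 = 16.7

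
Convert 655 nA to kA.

nano = 10⁻⁹, kilo = 10³; factor is 10⁻¹².
655 × 10⁻¹² = 0.000000000655

0.000000000655 kA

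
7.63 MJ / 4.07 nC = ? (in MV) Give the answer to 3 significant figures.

1870000000 MV

(7.63 × 10⁶) / (4.07 × 10⁻⁹) = 1.8747 × 10¹⁵ V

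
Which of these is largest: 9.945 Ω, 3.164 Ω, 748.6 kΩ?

748.6 kΩ

9.945 Ω = 9.945 Ω
3.164 Ω = 3.164 Ω
748.6 kΩ = 748600 Ω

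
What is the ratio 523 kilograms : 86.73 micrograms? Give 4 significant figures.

(523e3) / (86.73e-6) = 6.0302e9

6030000000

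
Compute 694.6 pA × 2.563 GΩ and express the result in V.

694.6 × 10^-12 × 2.563 × 10^9 = 1780.2598 × 10^-3 V

1.7802598 V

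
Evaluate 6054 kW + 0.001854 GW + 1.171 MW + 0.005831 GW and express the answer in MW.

In MW:
  6054 kW = 6054 × 10^-3 MW = 6.054
  0.001854 GW = 0.001854 × 10^3 MW = 1.854
  1.171 MW → 1.171
  0.005831 GW = 0.005831 × 10^3 MW = 5.831
Sum: 6.054 + 1.854 + 1.171 + 5.831 = 14.91

14.91 MW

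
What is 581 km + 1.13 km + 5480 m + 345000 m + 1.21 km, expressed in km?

In km:
  581 km → 581
  1.13 km → 1.13
  5480 m = 5480 × 10^-3 km = 5.48
  345000 m = 345000 × 10^-3 km = 345
  1.21 km → 1.21
Sum: 581 + 1.13 + 5.48 + 345 + 1.21 = 933.82

933.82 km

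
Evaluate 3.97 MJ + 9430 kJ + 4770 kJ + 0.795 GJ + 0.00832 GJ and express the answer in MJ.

In MJ:
  3.97 MJ → 3.97
  9430 kJ = 9430 × 10⁻³ MJ = 9.43
  4770 kJ = 4770 × 10⁻³ MJ = 4.77
  0.795 GJ = 0.795 × 10³ MJ = 795
  0.00832 GJ = 0.00832 × 10³ MJ = 8.32
Sum: 3.97 + 9.43 + 4.77 + 795 + 8.32 = 821.49

821.49 MJ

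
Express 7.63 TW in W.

tera = 1e12, (no prefix) = 1e0; factor is 1e12.
7.63 × 1e12 = 7630000000000

7630000000000 W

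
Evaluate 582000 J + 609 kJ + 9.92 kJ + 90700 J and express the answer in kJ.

1291.62 kJ

In kJ:
  582000 J = 582000e-3 kJ = 582
  609 kJ → 609
  9.92 kJ → 9.92
  90700 J = 90700e-3 kJ = 90.7
Sum: 582 + 609 + 9.92 + 90.7 = 1291.62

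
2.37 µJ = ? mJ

0.00237 mJ

micro = 10⁻⁶, milli = 10⁻³; factor is 10⁻³.
2.37 × 10⁻³ = 0.00237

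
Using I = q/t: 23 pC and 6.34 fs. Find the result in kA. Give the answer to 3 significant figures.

3.63 kA

(23 × 10^-12) / (6.34 × 10^-15) = 3.6278 × 10^3 A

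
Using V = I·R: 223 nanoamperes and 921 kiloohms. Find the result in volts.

223 × 10⁻⁹ × 921 × 10³ = 205383 × 10⁻⁶ V

0.205383 volts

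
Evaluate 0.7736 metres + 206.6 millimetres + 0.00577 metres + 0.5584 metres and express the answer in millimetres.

In millimetres:
  0.7736 metres = 0.7736 × 10^3 millimetres = 773.6
  206.6 millimetres → 206.6
  0.00577 metres = 0.00577 × 10^3 millimetres = 5.77
  0.5584 metres = 0.5584 × 10^3 millimetres = 558.4
Sum: 773.6 + 206.6 + 5.77 + 558.4 = 1544.37

1544.37 millimetres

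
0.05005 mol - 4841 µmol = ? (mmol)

45.209 mmol

In mmol:
  0.05005 mol = 0.05005 × 10^3 mmol = 50.05
  4841 µmol = 4841 × 10^-3 mmol = 4.841
Difference: 50.05 - 4.841 = 45.209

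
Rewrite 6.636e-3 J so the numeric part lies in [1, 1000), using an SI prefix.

= 6.636e-3 J; 1e-3 is milli.

6.636 mJ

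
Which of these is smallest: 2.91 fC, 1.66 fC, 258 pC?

2.91 fC = 0.00000000000000291 C
1.66 fC = 0.00000000000000166 C
258 pC = 0.000000000258 C

1.66 fC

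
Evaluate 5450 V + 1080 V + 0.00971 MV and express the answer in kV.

In kV:
  5450 V = 5450e-3 kV = 5.45
  1080 V = 1080e-3 kV = 1.08
  0.00971 MV = 0.00971e3 kV = 9.71
Sum: 5.45 + 1.08 + 9.71 = 16.24

16.24 kV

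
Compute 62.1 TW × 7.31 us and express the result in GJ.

0.453951 GJ

62.1e12 × 7.31e-6 = 453.951e6 J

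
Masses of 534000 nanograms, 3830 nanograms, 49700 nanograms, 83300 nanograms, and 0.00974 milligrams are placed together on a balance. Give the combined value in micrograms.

680.57 micrograms

In micrograms:
  534000 nanograms = 534000 × 10^-3 micrograms = 534
  3830 nanograms = 3830 × 10^-3 micrograms = 3.83
  49700 nanograms = 49700 × 10^-3 micrograms = 49.7
  83300 nanograms = 83300 × 10^-3 micrograms = 83.3
  0.00974 milligrams = 0.00974 × 10^3 micrograms = 9.74
Sum: 534 + 3.83 + 49.7 + 83.3 + 9.74 = 680.57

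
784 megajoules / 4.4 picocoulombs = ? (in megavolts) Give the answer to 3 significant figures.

(784 × 10⁶) / (4.4 × 10⁻¹²) = 178.18 × 10¹⁸ V

178000000000000 megavolts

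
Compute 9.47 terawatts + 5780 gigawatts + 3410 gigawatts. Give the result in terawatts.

18.66 terawatts

In terawatts:
  9.47 terawatts → 9.47
  5780 gigawatts = 5780 × 10⁻³ terawatts = 5.78
  3410 gigawatts = 3410 × 10⁻³ terawatts = 3.41
Sum: 9.47 + 5.78 + 3.41 = 18.66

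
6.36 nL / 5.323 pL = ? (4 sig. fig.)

1195

(6.36e-9) / (5.323e-12) = 1.1948e3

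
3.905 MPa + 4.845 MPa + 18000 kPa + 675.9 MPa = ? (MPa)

702.65 MPa

In MPa:
  3.905 MPa → 3.905
  4.845 MPa → 4.845
  18000 kPa = 18000e-3 MPa = 18
  675.9 MPa → 675.9
Sum: 3.905 + 4.845 + 18 + 675.9 = 702.65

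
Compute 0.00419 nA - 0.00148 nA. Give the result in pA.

2.71 pA

In pA:
  0.00419 nA = 0.00419e3 pA = 4.19
  0.00148 nA = 0.00148e3 pA = 1.48
Difference: 4.19 - 1.48 = 2.71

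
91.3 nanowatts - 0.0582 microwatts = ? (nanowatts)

33.1 nanowatts

In nanowatts:
  91.3 nanowatts → 91.3
  0.0582 microwatts = 0.0582 × 10^3 nanowatts = 58.2
Difference: 91.3 - 58.2 = 33.1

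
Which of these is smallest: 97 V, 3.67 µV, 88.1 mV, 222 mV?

3.67 µV

97 V = 97 V
3.67 µV = 0.00000367 V
88.1 mV = 0.0881 V
222 mV = 0.222 V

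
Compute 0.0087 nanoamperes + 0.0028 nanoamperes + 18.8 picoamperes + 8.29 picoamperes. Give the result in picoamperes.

38.59 picoamperes

In picoamperes:
  0.0087 nanoamperes = 0.0087 × 10^3 picoamperes = 8.7
  0.0028 nanoamperes = 0.0028 × 10^3 picoamperes = 2.8
  18.8 picoamperes → 18.8
  8.29 picoamperes → 8.29
Sum: 8.7 + 2.8 + 18.8 + 8.29 = 38.59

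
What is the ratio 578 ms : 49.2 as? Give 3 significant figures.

(578 × 10^-3) / (49.2 × 10^-18) = 11.75 × 10^15

11700000000000000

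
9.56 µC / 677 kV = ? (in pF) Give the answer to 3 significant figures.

14.1 pF

(9.56e-6) / (677e3) = 0.014121e-9 F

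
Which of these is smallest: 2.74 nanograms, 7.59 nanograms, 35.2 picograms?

35.2 picograms

2.74 nanograms = 0.00000000274 grams
7.59 nanograms = 0.00000000759 grams
35.2 picograms = 0.0000000000352 grams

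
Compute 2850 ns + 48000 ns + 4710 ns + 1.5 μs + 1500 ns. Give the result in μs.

58.56 μs

In μs:
  2850 ns = 2850e-3 μs = 2.85
  48000 ns = 48000e-3 μs = 48
  4710 ns = 4710e-3 μs = 4.71
  1.5 μs → 1.5
  1500 ns = 1500e-3 μs = 1.5
Sum: 2.85 + 48 + 4.71 + 1.5 + 1.5 = 58.56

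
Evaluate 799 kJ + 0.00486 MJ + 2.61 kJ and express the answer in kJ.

In kJ:
  799 kJ → 799
  0.00486 MJ = 0.00486e3 kJ = 4.86
  2.61 kJ → 2.61
Sum: 799 + 4.86 + 2.61 = 806.47

806.47 kJ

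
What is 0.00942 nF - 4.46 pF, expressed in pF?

In pF:
  0.00942 nF = 0.00942 × 10^3 pF = 9.42
  4.46 pF → 4.46
Difference: 9.42 - 4.46 = 4.96

4.96 pF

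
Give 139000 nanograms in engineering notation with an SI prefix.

= 139 × 10^-6 grams; 10^-6 is micro.

139 micrograms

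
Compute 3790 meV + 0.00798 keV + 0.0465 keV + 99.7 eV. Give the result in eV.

In eV:
  3790 meV = 3790 × 10^-3 eV = 3.79
  0.00798 keV = 0.00798 × 10^3 eV = 7.98
  0.0465 keV = 0.0465 × 10^3 eV = 46.5
  99.7 eV → 99.7
Sum: 3.79 + 7.98 + 46.5 + 99.7 = 157.97

157.97 eV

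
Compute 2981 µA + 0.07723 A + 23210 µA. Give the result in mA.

In mA:
  2981 µA = 2981e-3 mA = 2.981
  0.07723 A = 0.07723e3 mA = 77.23
  23210 µA = 23210e-3 mA = 23.21
Sum: 2.981 + 77.23 + 23.21 = 103.421

103.421 mA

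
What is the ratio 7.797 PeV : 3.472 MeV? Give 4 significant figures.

(7.797 × 10^15) / (3.472 × 10^6) = 2.2457 × 10^9

2246000000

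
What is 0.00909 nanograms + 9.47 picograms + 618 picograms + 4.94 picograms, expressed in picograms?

In picograms:
  0.00909 nanograms = 0.00909 × 10³ picograms = 9.09
  9.47 picograms → 9.47
  618 picograms → 618
  4.94 picograms → 4.94
Sum: 9.09 + 9.47 + 618 + 4.94 = 641.5

641.5 picograms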